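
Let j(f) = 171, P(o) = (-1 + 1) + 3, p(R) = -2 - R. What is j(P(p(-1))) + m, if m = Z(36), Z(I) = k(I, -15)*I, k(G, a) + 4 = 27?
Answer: 999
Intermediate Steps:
P(o) = 3 (P(o) = 0 + 3 = 3)
k(G, a) = 23 (k(G, a) = -4 + 27 = 23)
Z(I) = 23*I
m = 828 (m = 23*36 = 828)
j(P(p(-1))) + m = 171 + 828 = 999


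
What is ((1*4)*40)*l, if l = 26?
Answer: 4160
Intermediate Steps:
((1*4)*40)*l = ((1*4)*40)*26 = (4*40)*26 = 160*26 = 4160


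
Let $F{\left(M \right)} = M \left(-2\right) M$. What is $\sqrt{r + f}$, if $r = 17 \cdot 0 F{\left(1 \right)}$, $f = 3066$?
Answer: $\sqrt{3066} \approx 55.371$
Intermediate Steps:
$F{\left(M \right)} = - 2 M^{2}$ ($F{\left(M \right)} = - 2 M M = - 2 M^{2}$)
$r = 0$ ($r = 17 \cdot 0 \left(- 2 \cdot 1^{2}\right) = 0 \left(\left(-2\right) 1\right) = 0 \left(-2\right) = 0$)
$\sqrt{r + f} = \sqrt{0 + 3066} = \sqrt{3066}$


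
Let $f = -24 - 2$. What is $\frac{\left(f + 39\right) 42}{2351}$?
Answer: $\frac{546}{2351} \approx 0.23224$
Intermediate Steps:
$f = -26$
$\frac{\left(f + 39\right) 42}{2351} = \frac{\left(-26 + 39\right) 42}{2351} = 13 \cdot 42 \cdot \frac{1}{2351} = 546 \cdot \frac{1}{2351} = \frac{546}{2351}$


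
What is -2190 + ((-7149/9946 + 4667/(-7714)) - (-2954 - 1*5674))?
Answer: 123460991776/19180861 ≈ 6436.7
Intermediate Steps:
-2190 + ((-7149/9946 + 4667/(-7714)) - (-2954 - 1*5674)) = -2190 + ((-7149*1/9946 + 4667*(-1/7714)) - (-2954 - 5674)) = -2190 + ((-7149/9946 - 4667/7714) - 1*(-8628)) = -2190 + (-25391342/19180861 + 8628) = -2190 + 165467077366/19180861 = 123460991776/19180861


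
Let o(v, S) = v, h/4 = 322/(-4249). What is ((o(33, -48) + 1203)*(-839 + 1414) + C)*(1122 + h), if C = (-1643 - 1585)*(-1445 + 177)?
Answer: 3270766029480/607 ≈ 5.3884e+9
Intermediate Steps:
h = -184/607 (h = 4*(322/(-4249)) = 4*(322*(-1/4249)) = 4*(-46/607) = -184/607 ≈ -0.30313)
C = 4093104 (C = -3228*(-1268) = 4093104)
((o(33, -48) + 1203)*(-839 + 1414) + C)*(1122 + h) = ((33 + 1203)*(-839 + 1414) + 4093104)*(1122 - 184/607) = (1236*575 + 4093104)*(680870/607) = (710700 + 4093104)*(680870/607) = 4803804*(680870/607) = 3270766029480/607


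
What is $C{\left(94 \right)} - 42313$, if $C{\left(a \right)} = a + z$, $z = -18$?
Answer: $-42237$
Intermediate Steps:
$C{\left(a \right)} = -18 + a$ ($C{\left(a \right)} = a - 18 = -18 + a$)
$C{\left(94 \right)} - 42313 = \left(-18 + 94\right) - 42313 = 76 - 42313 = -42237$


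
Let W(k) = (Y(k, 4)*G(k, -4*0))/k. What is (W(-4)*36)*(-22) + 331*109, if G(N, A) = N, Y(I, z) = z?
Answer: 32911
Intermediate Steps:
W(k) = 4 (W(k) = (4*k)/k = 4)
(W(-4)*36)*(-22) + 331*109 = (4*36)*(-22) + 331*109 = 144*(-22) + 36079 = -3168 + 36079 = 32911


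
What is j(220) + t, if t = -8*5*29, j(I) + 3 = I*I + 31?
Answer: 47268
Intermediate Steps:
j(I) = 28 + I² (j(I) = -3 + (I*I + 31) = -3 + (I² + 31) = -3 + (31 + I²) = 28 + I²)
t = -1160 (t = -40*29 = -1160)
j(220) + t = (28 + 220²) - 1160 = (28 + 48400) - 1160 = 48428 - 1160 = 47268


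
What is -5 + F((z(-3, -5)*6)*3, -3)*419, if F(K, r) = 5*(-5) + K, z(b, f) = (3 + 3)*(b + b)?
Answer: -281992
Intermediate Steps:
z(b, f) = 12*b (z(b, f) = 6*(2*b) = 12*b)
F(K, r) = -25 + K
-5 + F((z(-3, -5)*6)*3, -3)*419 = -5 + (-25 + ((12*(-3))*6)*3)*419 = -5 + (-25 - 36*6*3)*419 = -5 + (-25 - 216*3)*419 = -5 + (-25 - 648)*419 = -5 - 673*419 = -5 - 281987 = -281992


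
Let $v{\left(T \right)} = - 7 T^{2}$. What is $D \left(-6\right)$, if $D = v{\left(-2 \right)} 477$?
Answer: $80136$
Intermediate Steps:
$D = -13356$ ($D = - 7 \left(-2\right)^{2} \cdot 477 = \left(-7\right) 4 \cdot 477 = \left(-28\right) 477 = -13356$)
$D \left(-6\right) = \left(-13356\right) \left(-6\right) = 80136$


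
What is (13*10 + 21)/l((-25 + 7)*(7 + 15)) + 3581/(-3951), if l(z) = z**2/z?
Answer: -223853/173844 ≈ -1.2877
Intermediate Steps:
l(z) = z
(13*10 + 21)/l((-25 + 7)*(7 + 15)) + 3581/(-3951) = (13*10 + 21)/(((-25 + 7)*(7 + 15))) + 3581/(-3951) = (130 + 21)/((-18*22)) + 3581*(-1/3951) = 151/(-396) - 3581/3951 = 151*(-1/396) - 3581/3951 = -151/396 - 3581/3951 = -223853/173844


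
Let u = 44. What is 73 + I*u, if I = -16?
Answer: -631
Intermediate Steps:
73 + I*u = 73 - 16*44 = 73 - 704 = -631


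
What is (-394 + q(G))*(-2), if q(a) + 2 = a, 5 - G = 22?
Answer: 826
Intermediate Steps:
G = -17 (G = 5 - 1*22 = 5 - 22 = -17)
q(a) = -2 + a
(-394 + q(G))*(-2) = (-394 + (-2 - 17))*(-2) = (-394 - 19)*(-2) = -413*(-2) = 826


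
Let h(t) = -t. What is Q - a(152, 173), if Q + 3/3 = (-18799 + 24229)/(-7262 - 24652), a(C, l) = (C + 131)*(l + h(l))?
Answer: -6224/5319 ≈ -1.1701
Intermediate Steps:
a(C, l) = 0 (a(C, l) = (C + 131)*(l - l) = (131 + C)*0 = 0)
Q = -6224/5319 (Q = -1 + (-18799 + 24229)/(-7262 - 24652) = -1 + 5430/(-31914) = -1 + 5430*(-1/31914) = -1 - 905/5319 = -6224/5319 ≈ -1.1701)
Q - a(152, 173) = -6224/5319 - 1*0 = -6224/5319 + 0 = -6224/5319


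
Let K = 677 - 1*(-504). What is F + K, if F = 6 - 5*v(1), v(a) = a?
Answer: 1182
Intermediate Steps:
F = 1 (F = 6 - 5*1 = 6 - 5 = 1)
K = 1181 (K = 677 + 504 = 1181)
F + K = 1 + 1181 = 1182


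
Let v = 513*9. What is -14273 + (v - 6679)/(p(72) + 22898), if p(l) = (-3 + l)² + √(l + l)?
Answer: -394950245/27671 ≈ -14273.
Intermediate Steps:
p(l) = (-3 + l)² + √2*√l (p(l) = (-3 + l)² + √(2*l) = (-3 + l)² + √2*√l)
v = 4617
-14273 + (v - 6679)/(p(72) + 22898) = -14273 + (4617 - 6679)/(((-3 + 72)² + √2*√72) + 22898) = -14273 - 2062/((69² + √2*(6*√2)) + 22898) = -14273 - 2062/((4761 + 12) + 22898) = -14273 - 2062/(4773 + 22898) = -14273 - 2062/27671 = -394950245/27671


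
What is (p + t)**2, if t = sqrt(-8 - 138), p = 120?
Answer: (120 + I*sqrt(146))**2 ≈ 14254.0 + 2899.9*I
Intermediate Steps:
t = I*sqrt(146) (t = sqrt(-146) = I*sqrt(146) ≈ 12.083*I)
(p + t)**2 = (120 + I*sqrt(146))**2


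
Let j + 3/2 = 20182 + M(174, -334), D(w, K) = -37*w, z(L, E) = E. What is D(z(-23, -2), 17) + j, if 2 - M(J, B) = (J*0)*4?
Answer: 40513/2 ≈ 20257.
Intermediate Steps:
M(J, B) = 2 (M(J, B) = 2 - J*0*4 = 2 - 0*4 = 2 - 1*0 = 2 + 0 = 2)
j = 40365/2 (j = -3/2 + (20182 + 2) = -3/2 + 20184 = 40365/2 ≈ 20183.)
D(z(-23, -2), 17) + j = -37*(-2) + 40365/2 = 74 + 40365/2 = 40513/2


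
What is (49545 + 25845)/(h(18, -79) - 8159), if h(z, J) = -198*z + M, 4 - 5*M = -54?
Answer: -125650/19519 ≈ -6.4373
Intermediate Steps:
M = 58/5 (M = ⅘ - ⅕*(-54) = ⅘ + 54/5 = 58/5 ≈ 11.600)
h(z, J) = 58/5 - 198*z (h(z, J) = -198*z + 58/5 = 58/5 - 198*z)
(49545 + 25845)/(h(18, -79) - 8159) = (49545 + 25845)/((58/5 - 198*18) - 8159) = 75390/((58/5 - 3564) - 8159) = 75390/(-17762/5 - 8159) = 75390/(-58557/5) = 75390*(-5/58557) = -125650/19519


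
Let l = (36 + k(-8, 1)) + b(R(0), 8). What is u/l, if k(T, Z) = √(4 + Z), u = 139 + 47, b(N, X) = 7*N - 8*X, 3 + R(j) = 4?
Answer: -1953/218 - 93*√5/218 ≈ -9.9126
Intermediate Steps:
R(j) = 1 (R(j) = -3 + 4 = 1)
b(N, X) = -8*X + 7*N
u = 186
l = -21 + √5 (l = (36 + √(4 + 1)) + (-8*8 + 7*1) = (36 + √5) + (-64 + 7) = (36 + √5) - 57 = -21 + √5 ≈ -18.764)
u/l = 186/(-21 + √5)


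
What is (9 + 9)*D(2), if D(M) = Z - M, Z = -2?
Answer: -72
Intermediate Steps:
D(M) = -2 - M
(9 + 9)*D(2) = (9 + 9)*(-2 - 1*2) = 18*(-2 - 2) = 18*(-4) = -72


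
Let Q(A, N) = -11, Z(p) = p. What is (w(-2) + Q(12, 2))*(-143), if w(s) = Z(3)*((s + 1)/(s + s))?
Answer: 5863/4 ≈ 1465.8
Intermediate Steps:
w(s) = 3*(1 + s)/(2*s) (w(s) = 3*((s + 1)/(s + s)) = 3*((1 + s)/((2*s))) = 3*((1 + s)*(1/(2*s))) = 3*((1 + s)/(2*s)) = 3*(1 + s)/(2*s))
(w(-2) + Q(12, 2))*(-143) = ((3/2)*(1 - 2)/(-2) - 11)*(-143) = ((3/2)*(-½)*(-1) - 11)*(-143) = (¾ - 11)*(-143) = -41/4*(-143) = 5863/4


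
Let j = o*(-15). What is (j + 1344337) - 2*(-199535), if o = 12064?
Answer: 1562447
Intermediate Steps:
j = -180960 (j = 12064*(-15) = -180960)
(j + 1344337) - 2*(-199535) = (-180960 + 1344337) - 2*(-199535) = 1163377 + 399070 = 1562447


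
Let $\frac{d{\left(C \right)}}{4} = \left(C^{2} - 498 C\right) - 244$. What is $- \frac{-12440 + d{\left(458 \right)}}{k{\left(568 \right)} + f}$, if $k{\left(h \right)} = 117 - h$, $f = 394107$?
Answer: $\frac{10837}{49207} \approx 0.22023$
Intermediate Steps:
$d{\left(C \right)} = -976 - 1992 C + 4 C^{2}$ ($d{\left(C \right)} = 4 \left(\left(C^{2} - 498 C\right) - 244\right) = 4 \left(-244 + C^{2} - 498 C\right) = -976 - 1992 C + 4 C^{2}$)
$- \frac{-12440 + d{\left(458 \right)}}{k{\left(568 \right)} + f} = - \frac{-12440 - \left(913312 - 839056\right)}{\left(117 - 568\right) + 394107} = - \frac{-12440 - 74256}{\left(117 - 568\right) + 394107} = - \frac{-12440 - 74256}{-451 + 394107} = - \frac{-12440 - 74256}{393656} = - \frac{-86696}{393656} = \left(-1\right) \left(- \frac{10837}{49207}\right) = \frac{10837}{49207}$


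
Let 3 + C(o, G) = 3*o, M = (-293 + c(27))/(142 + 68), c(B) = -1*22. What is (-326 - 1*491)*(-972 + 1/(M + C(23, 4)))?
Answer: 2382334/3 ≈ 7.9411e+5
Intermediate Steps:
c(B) = -22
M = -3/2 (M = (-293 - 22)/(142 + 68) = -315/210 = -315*1/210 = -3/2 ≈ -1.5000)
C(o, G) = -3 + 3*o
(-326 - 1*491)*(-972 + 1/(M + C(23, 4))) = (-326 - 1*491)*(-972 + 1/(-3/2 + (-3 + 3*23))) = (-326 - 491)*(-972 + 1/(-3/2 + (-3 + 69))) = -817*(-972 + 1/(-3/2 + 66)) = -817*(-972 + 1/(129/2)) = -817*(-972 + 2/129) = -817*(-125386/129) = 2382334/3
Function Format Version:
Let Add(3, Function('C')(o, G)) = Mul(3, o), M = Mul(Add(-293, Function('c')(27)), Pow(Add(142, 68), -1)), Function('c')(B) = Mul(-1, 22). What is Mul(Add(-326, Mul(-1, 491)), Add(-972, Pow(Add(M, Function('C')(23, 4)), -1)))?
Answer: Rational(2382334, 3) ≈ 7.9411e+5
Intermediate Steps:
Function('c')(B) = -22
M = Rational(-3, 2) (M = Mul(Add(-293, -22), Pow(Add(142, 68), -1)) = Mul(-315, Pow(210, -1)) = Mul(-315, Rational(1, 210)) = Rational(-3, 2) ≈ -1.5000)
Function('C')(o, G) = Add(-3, Mul(3, o))
Mul(Add(-326, Mul(-1, 491)), Add(-972, Pow(Add(M, Function('C')(23, 4)), -1))) = Mul(Add(-326, Mul(-1, 491)), Add(-972, Pow(Add(Rational(-3, 2), Add(-3, Mul(3, 23))), -1))) = Mul(Add(-326, -491), Add(-972, Pow(Add(Rational(-3, 2), Add(-3, 69)), -1))) = Mul(-817, Add(-972, Pow(Add(Rational(-3, 2), 66), -1))) = Mul(-817, Add(-972, Pow(Rational(129, 2), -1))) = Mul(-817, Add(-972, Rational(2, 129))) = Mul(-817, Rational(-125386, 129)) = Rational(2382334, 3)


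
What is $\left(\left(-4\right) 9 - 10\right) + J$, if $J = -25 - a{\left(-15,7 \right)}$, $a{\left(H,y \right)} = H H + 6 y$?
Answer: $-338$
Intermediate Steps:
$a{\left(H,y \right)} = H^{2} + 6 y$
$J = -292$ ($J = -25 - \left(\left(-15\right)^{2} + 6 \cdot 7\right) = -25 - \left(225 + 42\right) = -25 - 267 = -292$)
$\left(\left(-4\right) 9 - 10\right) + J = \left(\left(-4\right) 9 - 10\right) - 292 = \left(-36 - 10\right) - 292 = -46 - 292 = -338$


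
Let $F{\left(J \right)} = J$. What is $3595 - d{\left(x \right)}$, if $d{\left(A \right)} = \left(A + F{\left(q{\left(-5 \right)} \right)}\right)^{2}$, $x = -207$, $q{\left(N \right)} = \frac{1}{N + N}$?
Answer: $- \frac{3929541}{100} \approx -39295.0$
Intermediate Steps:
$q{\left(N \right)} = \frac{1}{2 N}$
$d{\left(A \right)} = \left(- \frac{1}{10} + A\right)^{2}$ ($d{\left(A \right)} = \left(A + \frac{1}{2 \left(-5\right)}\right)^{2} = \left(A + \frac{1}{2} \left(- \frac{1}{5}\right)\right)^{2} = \left(A - \frac{1}{10}\right)^{2} = \left(- \frac{1}{10} + A\right)^{2}$)
$3595 - d{\left(x \right)} = 3595 - \frac{\left(-1 + 10 \left(-207\right)\right)^{2}}{100} = 3595 - \frac{\left(-1 - 2070\right)^{2}}{100} = 3595 - \frac{\left(-2071\right)^{2}}{100} = 3595 - \frac{1}{100} \cdot 4289041 = 3595 - \frac{4289041}{100} = - \frac{3929541}{100}$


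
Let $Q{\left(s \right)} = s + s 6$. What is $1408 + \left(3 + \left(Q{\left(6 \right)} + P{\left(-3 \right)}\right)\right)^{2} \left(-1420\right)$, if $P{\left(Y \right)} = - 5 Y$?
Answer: $-5110592$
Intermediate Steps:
$Q{\left(s \right)} = 7 s$ ($Q{\left(s \right)} = s + 6 s = 7 s$)
$1408 + \left(3 + \left(Q{\left(6 \right)} + P{\left(-3 \right)}\right)\right)^{2} \left(-1420\right) = 1408 + \left(3 + \left(7 \cdot 6 - -15\right)\right)^{2} \left(-1420\right) = 1408 + \left(3 + \left(42 + 15\right)\right)^{2} \left(-1420\right) = 1408 + \left(3 + 57\right)^{2} \left(-1420\right) = 1408 + 60^{2} \left(-1420\right) = 1408 + 3600 \left(-1420\right) = 1408 - 5112000 = -5110592$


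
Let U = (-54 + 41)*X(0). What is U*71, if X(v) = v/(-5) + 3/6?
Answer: -923/2 ≈ -461.50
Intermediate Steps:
X(v) = 1/2 - v/5 (X(v) = v*(-1/5) + 3*(1/6) = -v/5 + 1/2 = 1/2 - v/5)
U = -13/2 (U = (-54 + 41)*(1/2 - 1/5*0) = -13*(1/2 + 0) = -13*1/2 = -13/2 ≈ -6.5000)
U*71 = -13/2*71 = -923/2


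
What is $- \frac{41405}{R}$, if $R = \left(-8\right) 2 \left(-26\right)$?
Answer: $- \frac{3185}{32} \approx -99.531$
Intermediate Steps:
$R = 416$ ($R = \left(-16\right) \left(-26\right) = 416$)
$- \frac{41405}{R} = - \frac{41405}{416} = \left(-41405\right) \frac{1}{416} = - \frac{3185}{32}$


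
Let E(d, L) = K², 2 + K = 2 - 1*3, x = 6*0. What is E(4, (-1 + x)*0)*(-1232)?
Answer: -11088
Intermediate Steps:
x = 0
K = -3 (K = -2 + (2 - 1*3) = -2 + (2 - 3) = -2 - 1 = -3)
E(d, L) = 9 (E(d, L) = (-3)² = 9)
E(4, (-1 + x)*0)*(-1232) = 9*(-1232) = -11088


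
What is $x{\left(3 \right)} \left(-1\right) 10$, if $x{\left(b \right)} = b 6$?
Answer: $-180$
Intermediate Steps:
$x{\left(b \right)} = 6 b$
$x{\left(3 \right)} \left(-1\right) 10 = 6 \cdot 3 \left(-1\right) 10 = 18 \left(-1\right) 10 = \left(-18\right) 10 = -180$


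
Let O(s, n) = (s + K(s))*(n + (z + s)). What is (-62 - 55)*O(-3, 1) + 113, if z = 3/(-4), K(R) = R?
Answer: -3635/2 ≈ -1817.5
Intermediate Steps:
z = -3/4 (z = 3*(-1/4) = -3/4 ≈ -0.75000)
O(s, n) = 2*s*(-3/4 + n + s) (O(s, n) = (s + s)*(n + (-3/4 + s)) = (2*s)*(-3/4 + n + s) = 2*s*(-3/4 + n + s))
(-62 - 55)*O(-3, 1) + 113 = (-62 - 55)*((1/2)*(-3)*(-3 + 4*1 + 4*(-3))) + 113 = -117*(-3)*(-3 + 4 - 12)/2 + 113 = -117*(-3)*(-11)/2 + 113 = -117*33/2 + 113 = -3861/2 + 113 = -3635/2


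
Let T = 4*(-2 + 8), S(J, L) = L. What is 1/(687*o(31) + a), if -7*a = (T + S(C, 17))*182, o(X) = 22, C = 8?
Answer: 1/14048 ≈ 7.1184e-5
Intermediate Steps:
T = 24 (T = 4*6 = 24)
a = -1066 (a = -(24 + 17)*182/7 = -41*182/7 = -1/7*7462 = -1066)
1/(687*o(31) + a) = 1/(687*22 - 1066) = 1/(15114 - 1066) = 1/14048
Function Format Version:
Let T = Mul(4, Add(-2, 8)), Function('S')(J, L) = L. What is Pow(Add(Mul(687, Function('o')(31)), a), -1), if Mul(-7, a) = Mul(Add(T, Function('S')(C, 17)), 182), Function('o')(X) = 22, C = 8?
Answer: Rational(1, 14048) ≈ 7.1184e-5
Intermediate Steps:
T = 24 (T = Mul(4, 6) = 24)
a = -1066 (a = Mul(Rational(-1, 7), Mul(Add(24, 17), 182)) = Mul(Rational(-1, 7), Mul(41, 182)) = Mul(Rational(-1, 7), 7462) = -1066)
Pow(Add(Mul(687, Function('o')(31)), a), -1) = Pow(Add(Mul(687, 22), -1066), -1) = Pow(Add(15114, -1066), -1) = Pow(14048, -1) = Rational(1, 14048)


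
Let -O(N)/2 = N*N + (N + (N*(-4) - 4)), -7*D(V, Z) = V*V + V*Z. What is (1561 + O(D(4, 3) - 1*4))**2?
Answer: 1940449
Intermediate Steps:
D(V, Z) = -V**2/7 - V*Z/7 (D(V, Z) = -(V*V + V*Z)/7 = -(V**2 + V*Z)/7 = -V**2/7 - V*Z/7)
O(N) = 8 - 2*N**2 + 6*N (O(N) = -2*(N*N + (N + (N*(-4) - 4))) = -2*(N**2 + (N + (-4*N - 4))) = -2*(N**2 + (N + (-4 - 4*N))) = -2*(N**2 + (-4 - 3*N)) = -2*(-4 + N**2 - 3*N) = 8 - 2*N**2 + 6*N)
(1561 + O(D(4, 3) - 1*4))**2 = (1561 + (8 - 2*(-1/7*4*(4 + 3) - 1*4)**2 + 6*(-1/7*4*(4 + 3) - 1*4)))**2 = (1561 + (8 - 2*(-1/7*4*7 - 4)**2 + 6*(-1/7*4*7 - 4)))**2 = (1561 + (8 - 2*(-4 - 4)**2 + 6*(-4 - 4)))**2 = (1561 + (8 - 2*(-8)**2 + 6*(-8)))**2 = (1561 + (8 - 2*64 - 48))**2 = (1561 + (8 - 128 - 48))**2 = (1561 - 168)**2 = 1393**2 = 1940449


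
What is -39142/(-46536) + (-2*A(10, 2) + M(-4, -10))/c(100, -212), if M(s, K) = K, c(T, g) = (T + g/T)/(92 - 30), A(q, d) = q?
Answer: -1034071763/56936796 ≈ -18.162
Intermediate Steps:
c(T, g) = T/62 + g/(62*T) (c(T, g) = (T + g/T)/62 = (T + g/T)*(1/62) = T/62 + g/(62*T))
-39142/(-46536) + (-2*A(10, 2) + M(-4, -10))/c(100, -212) = -39142/(-46536) + (-2*10 - 10)/(((1/62)*(-212 + 100**2)/100)) = -39142*(-1/46536) + (-20 - 10)/(((1/62)*(1/100)*(-212 + 10000))) = 19571/23268 - 30/((1/62)*(1/100)*9788) = 19571/23268 - 30/2447/1550 = 19571/23268 - 30*1550/2447 = 19571/23268 - 46500/2447 = -1034071763/56936796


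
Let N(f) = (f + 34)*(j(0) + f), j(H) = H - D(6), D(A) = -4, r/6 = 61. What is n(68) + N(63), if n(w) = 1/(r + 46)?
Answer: 2677589/412 ≈ 6499.0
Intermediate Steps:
r = 366 (r = 6*61 = 366)
j(H) = 4 + H (j(H) = H - 1*(-4) = H + 4 = 4 + H)
N(f) = (4 + f)*(34 + f) (N(f) = (f + 34)*((4 + 0) + f) = (34 + f)*(4 + f) = (4 + f)*(34 + f))
n(w) = 1/412 (n(w) = 1/(366 + 46) = 1/412)
n(68) + N(63) = 1/412 + (136 + 63² + 38*63) = 1/412 + (136 + 3969 + 2394) = 1/412 + 6499 = 2677589/412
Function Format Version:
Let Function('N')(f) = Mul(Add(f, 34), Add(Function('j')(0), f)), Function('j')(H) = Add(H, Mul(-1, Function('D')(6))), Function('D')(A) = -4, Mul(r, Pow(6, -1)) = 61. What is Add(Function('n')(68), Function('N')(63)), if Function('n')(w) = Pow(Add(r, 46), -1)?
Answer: Rational(2677589, 412) ≈ 6499.0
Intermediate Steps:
r = 366 (r = Mul(6, 61) = 366)
Function('j')(H) = Add(4, H) (Function('j')(H) = Add(H, Mul(-1, -4)) = Add(H, 4) = Add(4, H))
Function('N')(f) = Mul(Add(4, f), Add(34, f)) (Function('N')(f) = Mul(Add(f, 34), Add(Add(4, 0), f)) = Mul(Add(34, f), Add(4, f)) = Mul(Add(4, f), Add(34, f)))
Function('n')(w) = Rational(1, 412) (Function('n')(w) = Pow(Add(366, 46), -1) = Pow(412, -1) = Rational(1, 412))
Add(Function('n')(68), Function('N')(63)) = Add(Rational(1, 412), Add(136, Pow(63, 2), Mul(38, 63))) = Add(Rational(1, 412), Add(136, 3969, 2394)) = Add(Rational(1, 412), 6499) = Rational(2677589, 412)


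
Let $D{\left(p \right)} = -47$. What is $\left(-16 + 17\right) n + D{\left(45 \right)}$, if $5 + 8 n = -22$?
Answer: $- \frac{403}{8} \approx -50.375$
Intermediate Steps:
$n = - \frac{27}{8}$ ($n = - \frac{5}{8} + \frac{1}{8} \left(-22\right) = - \frac{5}{8} - \frac{11}{4} = - \frac{27}{8} \approx -3.375$)
$\left(-16 + 17\right) n + D{\left(45 \right)} = \left(-16 + 17\right) \left(- \frac{27}{8}\right) - 47 = 1 \left(- \frac{27}{8}\right) - 47 = - \frac{27}{8} - 47 = - \frac{403}{8}$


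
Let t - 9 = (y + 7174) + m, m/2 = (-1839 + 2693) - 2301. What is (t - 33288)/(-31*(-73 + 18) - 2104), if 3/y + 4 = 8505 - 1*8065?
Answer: 1806223/24852 ≈ 72.679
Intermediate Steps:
m = -2894 (m = 2*((-1839 + 2693) - 2301) = 2*(854 - 2301) = 2*(-1447) = -2894)
y = 3/436 (y = 3/(-4 + (8505 - 1*8065)) = 3/(-4 + (8505 - 8065)) = 3/(-4 + 440) = 3/436 ≈ 0.0068807)
t = 1870007/436 (t = 9 + ((3/436 + 7174) - 2894) = 9 + (3127867/436 - 2894) = 9 + 1866083/436 = 1870007/436 ≈ 4289.0)
(t - 33288)/(-31*(-73 + 18) - 2104) = (1870007/436 - 33288)/(-31*(-73 + 18) - 2104) = -12643561/(436*(-31*(-55) - 2104)) = -12643561/(436*(1705 - 2104)) = -12643561/436/(-399) = -12643561/436*(-1/399) = 1806223/24852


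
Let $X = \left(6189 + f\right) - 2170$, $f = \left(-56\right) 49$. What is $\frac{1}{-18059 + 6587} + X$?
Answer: $\frac{14626799}{11472} \approx 1275.0$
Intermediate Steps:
$f = -2744$
$X = 1275$ ($X = \left(6189 - 2744\right) - 2170 = 3445 - 2170 = 1275$)
$\frac{1}{-18059 + 6587} + X = \frac{1}{-18059 + 6587} + 1275 = \frac{1}{-11472} + 1275 = - \frac{1}{11472} + 1275 = \frac{14626799}{11472}$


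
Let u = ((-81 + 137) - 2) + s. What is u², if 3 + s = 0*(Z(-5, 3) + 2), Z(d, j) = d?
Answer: 2601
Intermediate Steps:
s = -3 (s = -3 + 0*(-5 + 2) = -3 + 0*(-3) = -3 + 0 = -3)
u = 51 (u = ((-81 + 137) - 2) - 3 = (56 - 2) - 3 = 54 - 3 = 51)
u² = 51² = 2601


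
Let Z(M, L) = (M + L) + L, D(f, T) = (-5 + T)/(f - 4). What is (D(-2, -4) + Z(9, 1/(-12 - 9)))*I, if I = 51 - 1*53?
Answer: -437/21 ≈ -20.810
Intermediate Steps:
D(f, T) = (-5 + T)/(-4 + f)
Z(M, L) = M + 2*L (Z(M, L) = (L + M) + L = M + 2*L)
I = -2 (I = 51 - 53 = -2)
(D(-2, -4) + Z(9, 1/(-12 - 9)))*I = ((-5 - 4)/(-4 - 2) + (9 + 2/(-12 - 9)))*(-2) = (-9/(-6) + (9 + 2/(-21)))*(-2) = (-⅙*(-9) + (9 + 2*(-1/21)))*(-2) = (3/2 + (9 - 2/21))*(-2) = (3/2 + 187/21)*(-2) = (437/42)*(-2) = -437/21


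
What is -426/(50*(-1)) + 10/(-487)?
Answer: 103481/12175 ≈ 8.4995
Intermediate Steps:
-426/(50*(-1)) + 10/(-487) = -426/(-50) + 10*(-1/487) = -426*(-1/50) - 10/487 = 213/25 - 10/487 = 103481/12175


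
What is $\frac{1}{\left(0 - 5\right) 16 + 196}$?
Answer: $\frac{1}{116} \approx 0.0086207$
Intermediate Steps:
$\frac{1}{\left(0 - 5\right) 16 + 196} = \frac{1}{\left(-5\right) 16 + 196} = \frac{1}{-80 + 196} = \frac{1}{116}$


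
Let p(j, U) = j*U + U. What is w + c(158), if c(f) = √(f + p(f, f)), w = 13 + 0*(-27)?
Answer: 13 + 8*√395 ≈ 172.00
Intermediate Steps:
p(j, U) = U + U*j (p(j, U) = U*j + U = U + U*j)
w = 13 (w = 13 + 0 = 13)
c(f) = √(f + f*(1 + f))
w + c(158) = 13 + √(158*(2 + 158)) = 13 + √(158*160) = 13 + √25280 = 13 + 8*√395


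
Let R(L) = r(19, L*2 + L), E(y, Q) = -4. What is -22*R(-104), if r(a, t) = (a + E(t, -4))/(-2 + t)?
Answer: 165/157 ≈ 1.0510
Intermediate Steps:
r(a, t) = (-4 + a)/(-2 + t) (r(a, t) = (a - 4)/(-2 + t) = (-4 + a)/(-2 + t))
R(L) = 15/(-2 + 3*L) (R(L) = (-4 + 19)/(-2 + (L*2 + L)) = 15/(-2 + (2*L + L)) = 15/(-2 + 3*L))
-22*R(-104) = -22*15/(-2 + 3*(-104)) = -22*15/(-2 - 312) = -22*15/(-314) = -22*15*(-1/314) = -22*(-15)/314 = -1*(-165/157) = 165/157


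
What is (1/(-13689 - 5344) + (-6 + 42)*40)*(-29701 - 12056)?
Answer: -1144455770883/19033 ≈ -6.0130e+7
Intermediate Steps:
(1/(-13689 - 5344) + (-6 + 42)*40)*(-29701 - 12056) = (1/(-19033) + 36*40)*(-41757) = (-1/19033 + 1440)*(-41757) = (27407519/19033)*(-41757) = -1144455770883/19033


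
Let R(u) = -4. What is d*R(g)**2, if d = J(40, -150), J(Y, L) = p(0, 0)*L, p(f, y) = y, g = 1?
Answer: 0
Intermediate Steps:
J(Y, L) = 0 (J(Y, L) = 0*L = 0)
d = 0
d*R(g)**2 = 0*(-4)**2 = 0*16 = 0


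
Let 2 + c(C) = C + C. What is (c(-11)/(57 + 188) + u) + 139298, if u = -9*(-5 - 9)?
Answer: 34158856/245 ≈ 1.3942e+5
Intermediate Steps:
u = 126 (u = -9*(-14) = 126)
c(C) = -2 + 2*C (c(C) = -2 + (C + C) = -2 + 2*C)
(c(-11)/(57 + 188) + u) + 139298 = ((-2 + 2*(-11))/(57 + 188) + 126) + 139298 = ((-2 - 22)/245 + 126) + 139298 = (-24*1/245 + 126) + 139298 = (-24/245 + 126) + 139298 = 30846/245 + 139298 = 34158856/245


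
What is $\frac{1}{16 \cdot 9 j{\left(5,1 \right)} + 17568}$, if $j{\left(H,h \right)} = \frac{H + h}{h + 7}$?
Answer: $\frac{1}{17676} \approx 5.6574 \cdot 10^{-5}$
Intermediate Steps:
$j{\left(H,h \right)} = \frac{H + h}{7 + h}$
$\frac{1}{16 \cdot 9 j{\left(5,1 \right)} + 17568} = \frac{1}{16 \cdot 9 \frac{5 + 1}{7 + 1} + 17568} = \frac{1}{144 \cdot \frac{1}{8} \cdot 6 + 17568} = \frac{1}{144 \cdot \frac{3}{4} + 17568} = \frac{1}{108 + 17568} = \frac{1}{17676}$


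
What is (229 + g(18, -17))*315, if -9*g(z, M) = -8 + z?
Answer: 71785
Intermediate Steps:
g(z, M) = 8/9 - z/9 (g(z, M) = -(-8 + z)/9 = 8/9 - z/9)
(229 + g(18, -17))*315 = (229 + (8/9 - ⅑*18))*315 = (229 + (8/9 - 2))*315 = (229 - 10/9)*315 = (2051/9)*315 = 71785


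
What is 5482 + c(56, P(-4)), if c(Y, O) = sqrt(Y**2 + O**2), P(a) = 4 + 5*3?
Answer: 5482 + sqrt(3497) ≈ 5541.1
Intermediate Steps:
P(a) = 19 (P(a) = 4 + 15 = 19)
c(Y, O) = sqrt(O**2 + Y**2)
5482 + c(56, P(-4)) = 5482 + sqrt(19**2 + 56**2) = 5482 + sqrt(361 + 3136) = 5482 + sqrt(3497)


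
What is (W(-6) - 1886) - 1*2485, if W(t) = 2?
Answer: -4369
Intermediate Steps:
(W(-6) - 1886) - 1*2485 = (2 - 1886) - 1*2485 = -1884 - 2485 = -4369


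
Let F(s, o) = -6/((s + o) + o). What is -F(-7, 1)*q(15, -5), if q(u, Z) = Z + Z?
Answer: 12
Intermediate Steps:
F(s, o) = -6/(s + 2*o) (F(s, o) = -6/((o + s) + o) = -6/(s + 2*o))
q(u, Z) = 2*Z
-F(-7, 1)*q(15, -5) = -(-6/(-7 + 2*1))*2*(-5) = -(-6/(-7 + 2))*(-10) = -(-6/(-5))*(-10) = -(-6*(-⅕))*(-10) = -6*(-10)/5 = -1*(-12) = 12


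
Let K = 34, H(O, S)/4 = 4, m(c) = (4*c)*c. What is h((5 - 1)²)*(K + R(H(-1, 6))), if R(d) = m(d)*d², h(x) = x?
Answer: 4194848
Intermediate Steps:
m(c) = 4*c²
H(O, S) = 16 (H(O, S) = 4*4 = 16)
R(d) = 4*d⁴ (R(d) = (4*d²)*d² = 4*d⁴)
h((5 - 1)²)*(K + R(H(-1, 6))) = (5 - 1)²*(34 + 4*16⁴) = 4²*(34 + 4*65536) = 16*(34 + 262144) = 16*262178 = 4194848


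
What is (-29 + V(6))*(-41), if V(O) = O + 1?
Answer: 902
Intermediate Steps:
V(O) = 1 + O
(-29 + V(6))*(-41) = (-29 + (1 + 6))*(-41) = (-29 + 7)*(-41) = -22*(-41) = 902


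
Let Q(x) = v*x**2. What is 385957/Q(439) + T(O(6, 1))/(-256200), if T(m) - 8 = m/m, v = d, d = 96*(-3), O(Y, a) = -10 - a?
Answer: -4140904843/592501442400 ≈ -0.0069889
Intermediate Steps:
d = -288
v = -288
T(m) = 9 (T(m) = 8 + m/m = 8 + 1 = 9)
Q(x) = -288*x**2
385957/Q(439) + T(O(6, 1))/(-256200) = 385957/((-288*439**2)) + 9/(-256200) = 385957/((-288*192721)) + 9*(-1/256200) = 385957/(-55503648) - 3/85400 = 385957*(-1/55503648) - 3/85400 = -385957/55503648 - 3/85400 = -4140904843/592501442400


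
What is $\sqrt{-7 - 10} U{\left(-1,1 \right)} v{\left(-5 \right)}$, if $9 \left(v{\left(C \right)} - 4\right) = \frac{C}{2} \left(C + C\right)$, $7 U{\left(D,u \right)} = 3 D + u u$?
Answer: $- \frac{122 i \sqrt{17}}{63} \approx - 7.9844 i$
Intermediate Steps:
$U{\left(D,u \right)} = \frac{u^{2}}{7} + \frac{3 D}{7}$ ($U{\left(D,u \right)} = \frac{3 D + u u}{7} = \frac{3 D + u^{2}}{7} = \frac{u^{2} + 3 D}{7} = \frac{u^{2}}{7} + \frac{3 D}{7}$)
$v{\left(C \right)} = 4 + \frac{C^{2}}{9}$ ($v{\left(C \right)} = 4 + \frac{\frac{C}{2} \left(C + C\right)}{9} = 4 + \frac{C \frac{1}{2} \cdot 2 C}{9} = 4 + \frac{\frac{C}{2} \cdot 2 C}{9} = 4 + \frac{C^{2}}{9}$)
$\sqrt{-7 - 10} U{\left(-1,1 \right)} v{\left(-5 \right)} = \sqrt{-7 - 10} \left(\frac{1^{2}}{7} + \frac{3}{7} \left(-1\right)\right) \left(4 + \frac{\left(-5\right)^{2}}{9}\right) = \sqrt{-17} \left(\frac{1}{7} \cdot 1 - \frac{3}{7}\right) \left(4 + \frac{1}{9} \cdot 25\right) = i \sqrt{17} \left(\frac{1}{7} - \frac{3}{7}\right) \left(4 + \frac{25}{9}\right) = i \sqrt{17} \left(- \frac{2}{7}\right) \frac{61}{9} = - \frac{2 i \sqrt{17}}{7} \cdot \frac{61}{9} = - \frac{122 i \sqrt{17}}{63}$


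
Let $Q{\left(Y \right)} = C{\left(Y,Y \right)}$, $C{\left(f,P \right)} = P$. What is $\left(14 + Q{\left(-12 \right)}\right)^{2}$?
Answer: $4$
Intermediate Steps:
$Q{\left(Y \right)} = Y$
$\left(14 + Q{\left(-12 \right)}\right)^{2} = \left(14 - 12\right)^{2} = 2^{2} = 4$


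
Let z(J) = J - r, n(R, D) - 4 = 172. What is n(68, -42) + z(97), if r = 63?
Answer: 210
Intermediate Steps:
n(R, D) = 176 (n(R, D) = 4 + 172 = 176)
z(J) = -63 + J (z(J) = J - 1*63 = J - 63 = -63 + J)
n(68, -42) + z(97) = 176 + (-63 + 97) = 176 + 34 = 210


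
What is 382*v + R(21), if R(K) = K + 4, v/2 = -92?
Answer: -70263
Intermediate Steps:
v = -184 (v = 2*(-92) = -184)
R(K) = 4 + K
382*v + R(21) = 382*(-184) + (4 + 21) = -70288 + 25 = -70263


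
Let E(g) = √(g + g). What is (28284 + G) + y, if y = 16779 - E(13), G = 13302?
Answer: 58365 - √26 ≈ 58360.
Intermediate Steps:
E(g) = √2*√g (E(g) = √(2*g) = √2*√g)
y = 16779 - √26 (y = 16779 - √2*√13 = 16779 - √26 ≈ 16774.)
(28284 + G) + y = (28284 + 13302) + (16779 - √26) = 41586 + (16779 - √26) = 58365 - √26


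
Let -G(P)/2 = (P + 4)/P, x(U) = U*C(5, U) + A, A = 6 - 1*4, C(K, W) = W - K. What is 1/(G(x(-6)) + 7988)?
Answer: 17/135760 ≈ 0.00012522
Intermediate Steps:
A = 2 (A = 6 - 4 = 2)
x(U) = 2 + U*(-5 + U) (x(U) = U*(U - 1*5) + 2 = U*(U - 5) + 2 = U*(-5 + U) + 2 = 2 + U*(-5 + U))
G(P) = -2*(4 + P)/P (G(P) = -2*(P + 4)/P = -2*(4 + P)/P)
1/(G(x(-6)) + 7988) = 1/((-2 - 8/(2 - 6*(-5 - 6))) + 7988) = 1/((-2 - 8/(2 - 6*(-11))) + 7988) = 1/((-2 - 8/(2 + 66)) + 7988) = 1/((-2 - 8/68) + 7988) = 1/((-2 - 8*1/68) + 7988) = 1/((-2 - 2/17) + 7988) = 1/(-36/17 + 7988) = 1/(135760/17) = 17/135760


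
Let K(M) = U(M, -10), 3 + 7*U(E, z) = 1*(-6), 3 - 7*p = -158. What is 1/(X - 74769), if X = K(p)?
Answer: -7/523392 ≈ -1.3374e-5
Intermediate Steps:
p = 23 (p = 3/7 - ⅐*(-158) = 3/7 + 158/7 = 23)
U(E, z) = -9/7 (U(E, z) = -3/7 + (1*(-6))/7 = -3/7 + (⅐)*(-6) = -3/7 - 6/7 = -9/7)
K(M) = -9/7
X = -9/7 ≈ -1.2857
1/(X - 74769) = 1/(-9/7 - 74769) = 1/(-523392/7) = -7/523392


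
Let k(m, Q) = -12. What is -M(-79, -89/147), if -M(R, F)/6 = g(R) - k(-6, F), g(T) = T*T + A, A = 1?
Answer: 37524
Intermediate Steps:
g(T) = 1 + T² (g(T) = T*T + 1 = T² + 1 = 1 + T²)
M(R, F) = -78 - 6*R² (M(R, F) = -6*((1 + R²) - 1*(-12)) = -6*((1 + R²) + 12) = -6*(13 + R²) = -78 - 6*R²)
-M(-79, -89/147) = -(-78 - 6*(-79)²) = -(-78 - 6*6241) = -(-78 - 37446) = -1*(-37524) = 37524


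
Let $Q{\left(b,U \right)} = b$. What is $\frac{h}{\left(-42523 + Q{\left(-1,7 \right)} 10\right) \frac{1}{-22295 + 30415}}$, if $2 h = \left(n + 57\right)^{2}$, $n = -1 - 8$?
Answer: $- \frac{9354240}{42533} \approx -219.93$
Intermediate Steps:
$n = -9$ ($n = -1 - 8 = -9$)
$h = 1152$ ($h = \frac{\left(-9 + 57\right)^{2}}{2} = \frac{48^{2}}{2} = \frac{1}{2} \cdot 2304 = 1152$)
$\frac{h}{\left(-42523 + Q{\left(-1,7 \right)} 10\right) \frac{1}{-22295 + 30415}} = \frac{1152}{\left(-42523 - 10\right) \frac{1}{-22295 + 30415}} = \frac{1152}{\left(-42523 - 10\right) \frac{1}{8120}} = \frac{1152}{\left(-42533\right) \frac{1}{8120}} = \frac{1152}{- \frac{42533}{8120}} = 1152 \left(- \frac{8120}{42533}\right) = - \frac{9354240}{42533}$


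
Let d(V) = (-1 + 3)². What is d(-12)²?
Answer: 16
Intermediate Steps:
d(V) = 4 (d(V) = 2² = 4)
d(-12)² = 4² = 16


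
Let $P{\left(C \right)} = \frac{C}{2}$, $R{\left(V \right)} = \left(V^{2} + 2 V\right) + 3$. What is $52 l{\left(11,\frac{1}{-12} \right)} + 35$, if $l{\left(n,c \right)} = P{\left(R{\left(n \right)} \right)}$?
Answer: $3831$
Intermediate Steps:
$R{\left(V \right)} = 3 + V^{2} + 2 V$
$P{\left(C \right)} = \frac{C}{2}$ ($P{\left(C \right)} = C \frac{1}{2} = \frac{C}{2}$)
$l{\left(n,c \right)} = \frac{3}{2} + n + \frac{n^{2}}{2}$ ($l{\left(n,c \right)} = \frac{3 + n^{2} + 2 n}{2} = \frac{3}{2} + n + \frac{n^{2}}{2}$)
$52 l{\left(11,\frac{1}{-12} \right)} + 35 = 52 \left(\frac{3}{2} + 11 + \frac{11^{2}}{2}\right) + 35 = 52 \left(\frac{3}{2} + 11 + \frac{1}{2} \cdot 121\right) + 35 = 52 \left(\frac{3}{2} + 11 + \frac{121}{2}\right) + 35 = 52 \cdot 73 + 35 = 3796 + 35 = 3831$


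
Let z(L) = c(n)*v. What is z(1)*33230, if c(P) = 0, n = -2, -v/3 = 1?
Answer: 0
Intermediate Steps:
v = -3 (v = -3*1 = -3)
z(L) = 0 (z(L) = 0*(-3) = 0)
z(1)*33230 = 0*33230 = 0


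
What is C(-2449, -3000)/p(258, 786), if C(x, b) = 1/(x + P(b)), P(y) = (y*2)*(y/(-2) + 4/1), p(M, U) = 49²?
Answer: -1/21672504049 ≈ -4.6141e-11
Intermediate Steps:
p(M, U) = 2401
P(y) = 2*y*(4 - y/2) (P(y) = (2*y)*(y*(-½) + 4*1) = (2*y)*(-y/2 + 4) = (2*y)*(4 - y/2) = 2*y*(4 - y/2))
C(x, b) = 1/(x + b*(8 - b))
C(-2449, -3000)/p(258, 786) = -1/(-1*(-2449) - 3000*(-8 - 3000))/2401 = -1/(2449 - 3000*(-3008))*(1/2401) = -1/(2449 + 9024000)*(1/2401) = -1/9026449*(1/2401) = -1*1/9026449*(1/2401) = -1/9026449*1/2401 = -1/21672504049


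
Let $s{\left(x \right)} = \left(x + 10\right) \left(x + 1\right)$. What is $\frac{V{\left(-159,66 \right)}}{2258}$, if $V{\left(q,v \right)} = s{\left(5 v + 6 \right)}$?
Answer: $\frac{58301}{1129} \approx 51.64$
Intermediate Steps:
$s{\left(x \right)} = \left(1 + x\right) \left(10 + x\right)$ ($s{\left(x \right)} = \left(10 + x\right) \left(1 + x\right) = \left(1 + x\right) \left(10 + x\right)$)
$V{\left(q,v \right)} = 76 + \left(6 + 5 v\right)^{2} + 55 v$ ($V{\left(q,v \right)} = 10 + \left(5 v + 6\right)^{2} + 11 \left(5 v + 6\right) = 10 + \left(6 + 5 v\right)^{2} + 11 \left(6 + 5 v\right) = 10 + \left(6 + 5 v\right)^{2} + \left(66 + 55 v\right) = 76 + \left(6 + 5 v\right)^{2} + 55 v$)
$\frac{V{\left(-159,66 \right)}}{2258} = \frac{112 + 25 \cdot 66^{2} + 115 \cdot 66}{2258} = \left(112 + 25 \cdot 4356 + 7590\right) \frac{1}{2258} = \left(112 + 108900 + 7590\right) \frac{1}{2258} = 116602 \cdot \frac{1}{2258} = \frac{58301}{1129}$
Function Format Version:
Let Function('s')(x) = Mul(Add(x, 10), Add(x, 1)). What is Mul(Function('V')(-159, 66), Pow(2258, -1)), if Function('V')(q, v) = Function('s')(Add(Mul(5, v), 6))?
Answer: Rational(58301, 1129) ≈ 51.640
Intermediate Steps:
Function('s')(x) = Mul(Add(1, x), Add(10, x)) (Function('s')(x) = Mul(Add(10, x), Add(1, x)) = Mul(Add(1, x), Add(10, x)))
Function('V')(q, v) = Add(76, Pow(Add(6, Mul(5, v)), 2), Mul(55, v)) (Function('V')(q, v) = Add(10, Pow(Add(Mul(5, v), 6), 2), Mul(11, Add(Mul(5, v), 6))) = Add(10, Pow(Add(6, Mul(5, v)), 2), Mul(11, Add(6, Mul(5, v)))) = Add(10, Pow(Add(6, Mul(5, v)), 2), Add(66, Mul(55, v))) = Add(76, Pow(Add(6, Mul(5, v)), 2), Mul(55, v)))
Mul(Function('V')(-159, 66), Pow(2258, -1)) = Mul(Add(112, Mul(25, Pow(66, 2)), Mul(115, 66)), Pow(2258, -1)) = Mul(Add(112, Mul(25, 4356), 7590), Rational(1, 2258)) = Mul(Add(112, 108900, 7590), Rational(1, 2258)) = Mul(116602, Rational(1, 2258)) = Rational(58301, 1129)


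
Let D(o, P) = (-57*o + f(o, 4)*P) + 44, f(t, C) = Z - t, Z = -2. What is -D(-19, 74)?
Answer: -2385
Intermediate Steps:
f(t, C) = -2 - t
D(o, P) = 44 - 57*o + P*(-2 - o) (D(o, P) = (-57*o + (-2 - o)*P) + 44 = (-57*o + P*(-2 - o)) + 44 = 44 - 57*o + P*(-2 - o))
-D(-19, 74) = -(44 - 57*(-19) - 1*74*(2 - 19)) = -(44 + 1083 - 1*74*(-17)) = -(44 + 1083 + 1258) = -1*2385 = -2385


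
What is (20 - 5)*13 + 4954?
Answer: 5149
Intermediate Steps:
(20 - 5)*13 + 4954 = 15*13 + 4954 = 195 + 4954 = 5149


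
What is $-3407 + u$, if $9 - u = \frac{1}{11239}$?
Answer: $- \frac{38190123}{11239} \approx -3398.0$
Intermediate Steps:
$u = \frac{101150}{11239}$ ($u = 9 - \frac{1}{11239} = \frac{101150}{11239} \approx 8.9999$)
$-3407 + u = -3407 + \frac{101150}{11239} = - \frac{38190123}{11239}$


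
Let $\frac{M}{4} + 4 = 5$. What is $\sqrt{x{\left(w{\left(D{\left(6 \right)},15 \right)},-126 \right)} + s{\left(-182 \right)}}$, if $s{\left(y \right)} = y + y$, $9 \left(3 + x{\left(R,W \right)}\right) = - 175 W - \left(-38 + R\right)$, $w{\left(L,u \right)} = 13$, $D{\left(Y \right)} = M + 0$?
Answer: $\frac{38 \sqrt{13}}{3} \approx 45.67$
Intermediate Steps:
$M = 4$ ($M = -16 + 4 \cdot 5 = -16 + 20 = 4$)
$D{\left(Y \right)} = 4$ ($D{\left(Y \right)} = 4 + 0 = 4$)
$x{\left(R,W \right)} = \frac{11}{9} - \frac{175 W}{9} - \frac{R}{9}$ ($x{\left(R,W \right)} = -3 + \frac{- 175 W - \left(-38 + R\right)}{9} = -3 + \frac{38 - R - 175 W}{9} = -3 - \left(- \frac{38}{9} + \frac{R}{9} + \frac{175 W}{9}\right) = \frac{11}{9} - \frac{175 W}{9} - \frac{R}{9}$)
$s{\left(y \right)} = 2 y$
$\sqrt{x{\left(w{\left(D{\left(6 \right)},15 \right)},-126 \right)} + s{\left(-182 \right)}} = \sqrt{\left(\frac{11}{9} - -2450 - \frac{13}{9}\right) + 2 \left(-182\right)} = \sqrt{\left(\frac{11}{9} + 2450 - \frac{13}{9}\right) - 364} = \sqrt{\frac{22048}{9} - 364} = \sqrt{\frac{18772}{9}} = \frac{38 \sqrt{13}}{3}$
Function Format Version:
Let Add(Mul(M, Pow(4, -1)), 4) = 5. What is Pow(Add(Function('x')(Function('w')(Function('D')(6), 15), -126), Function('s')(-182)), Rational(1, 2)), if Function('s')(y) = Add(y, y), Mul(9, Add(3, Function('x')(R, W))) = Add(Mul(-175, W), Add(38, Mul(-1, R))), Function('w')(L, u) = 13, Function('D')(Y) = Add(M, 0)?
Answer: Mul(Rational(38, 3), Pow(13, Rational(1, 2))) ≈ 45.670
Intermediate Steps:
M = 4 (M = Add(-16, Mul(4, 5)) = Add(-16, 20) = 4)
Function('D')(Y) = 4 (Function('D')(Y) = Add(4, 0) = 4)
Function('x')(R, W) = Add(Rational(11, 9), Mul(Rational(-175, 9), W), Mul(Rational(-1, 9), R)) (Function('x')(R, W) = Add(-3, Mul(Rational(1, 9), Add(Mul(-175, W), Add(38, Mul(-1, R))))) = Add(-3, Mul(Rational(1, 9), Add(38, Mul(-1, R), Mul(-175, W)))) = Add(-3, Add(Rational(38, 9), Mul(Rational(-175, 9), W), Mul(Rational(-1, 9), R))) = Add(Rational(11, 9), Mul(Rational(-175, 9), W), Mul(Rational(-1, 9), R)))
Function('s')(y) = Mul(2, y)
Pow(Add(Function('x')(Function('w')(Function('D')(6), 15), -126), Function('s')(-182)), Rational(1, 2)) = Pow(Add(Add(Rational(11, 9), Mul(Rational(-175, 9), -126), Mul(Rational(-1, 9), 13)), Mul(2, -182)), Rational(1, 2)) = Pow(Add(Add(Rational(11, 9), 2450, Rational(-13, 9)), -364), Rational(1, 2)) = Pow(Add(Rational(22048, 9), -364), Rational(1, 2)) = Pow(Rational(18772, 9), Rational(1, 2)) = Mul(Rational(38, 3), Pow(13, Rational(1, 2)))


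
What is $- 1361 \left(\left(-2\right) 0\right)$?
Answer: $0$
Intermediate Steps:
$- 1361 \left(\left(-2\right) 0\right) = \left(-1361\right) 0 = 0$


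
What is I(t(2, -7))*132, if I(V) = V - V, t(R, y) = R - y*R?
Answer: 0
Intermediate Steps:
t(R, y) = R - R*y
I(V) = 0
I(t(2, -7))*132 = 0*132 = 0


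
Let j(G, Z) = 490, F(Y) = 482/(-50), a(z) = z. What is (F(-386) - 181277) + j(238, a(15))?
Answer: -4519916/25 ≈ -1.8080e+5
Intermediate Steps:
F(Y) = -241/25 (F(Y) = 482*(-1/50) = -241/25)
(F(-386) - 181277) + j(238, a(15)) = (-241/25 - 181277) + 490 = -4532166/25 + 490 = -4519916/25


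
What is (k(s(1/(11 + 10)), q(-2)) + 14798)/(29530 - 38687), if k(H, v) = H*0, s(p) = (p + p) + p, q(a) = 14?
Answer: -14798/9157 ≈ -1.6160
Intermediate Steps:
s(p) = 3*p (s(p) = 2*p + p = 3*p)
k(H, v) = 0
(k(s(1/(11 + 10)), q(-2)) + 14798)/(29530 - 38687) = (0 + 14798)/(29530 - 38687) = 14798/(-9157) = 14798*(-1/9157) = -14798/9157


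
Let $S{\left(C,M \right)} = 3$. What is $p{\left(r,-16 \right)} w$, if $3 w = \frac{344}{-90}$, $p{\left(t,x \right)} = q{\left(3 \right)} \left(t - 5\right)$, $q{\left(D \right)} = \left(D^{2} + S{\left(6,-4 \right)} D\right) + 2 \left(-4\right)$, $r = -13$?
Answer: $\frac{688}{3} \approx 229.33$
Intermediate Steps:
$q{\left(D \right)} = -8 + D^{2} + 3 D$ ($q{\left(D \right)} = \left(D^{2} + 3 D\right) + 2 \left(-4\right) = \left(D^{2} + 3 D\right) - 8 = -8 + D^{2} + 3 D$)
$p{\left(t,x \right)} = -50 + 10 t$ ($p{\left(t,x \right)} = \left(-8 + 3^{2} + 3 \cdot 3\right) \left(t - 5\right) = \left(-8 + 9 + 9\right) \left(t - 5\right) = 10 \left(-5 + t\right) = -50 + 10 t$)
$w = - \frac{172}{135}$ ($w = \frac{344 \frac{1}{-90}}{3} = \frac{344 \left(- \frac{1}{90}\right)}{3} = \frac{1}{3} \left(- \frac{172}{45}\right) = - \frac{172}{135} \approx -1.2741$)
$p{\left(r,-16 \right)} w = \left(-50 + 10 \left(-13\right)\right) \left(- \frac{172}{135}\right) = \left(-50 - 130\right) \left(- \frac{172}{135}\right) = \left(-180\right) \left(- \frac{172}{135}\right) = \frac{688}{3}$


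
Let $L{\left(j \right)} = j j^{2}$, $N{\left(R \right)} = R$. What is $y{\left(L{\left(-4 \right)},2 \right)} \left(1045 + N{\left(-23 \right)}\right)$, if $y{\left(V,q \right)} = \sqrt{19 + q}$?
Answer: $1022 \sqrt{21} \approx 4683.4$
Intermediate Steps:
$L{\left(j \right)} = j^{3}$
$y{\left(L{\left(-4 \right)},2 \right)} \left(1045 + N{\left(-23 \right)}\right) = \sqrt{19 + 2} \left(1045 - 23\right) = \sqrt{21} \cdot 1022 = 1022 \sqrt{21}$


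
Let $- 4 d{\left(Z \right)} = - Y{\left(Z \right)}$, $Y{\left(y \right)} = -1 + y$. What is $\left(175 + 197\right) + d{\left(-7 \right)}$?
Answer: $370$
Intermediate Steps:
$d{\left(Z \right)} = - \frac{1}{4} + \frac{Z}{4}$ ($d{\left(Z \right)} = - \frac{\left(-1\right) \left(-1 + Z\right)}{4} = - \frac{1 - Z}{4} = - \frac{1}{4} + \frac{Z}{4}$)
$\left(175 + 197\right) + d{\left(-7 \right)} = \left(175 + 197\right) + \left(- \frac{1}{4} + \frac{1}{4} \left(-7\right)\right) = 372 - 2 = 370$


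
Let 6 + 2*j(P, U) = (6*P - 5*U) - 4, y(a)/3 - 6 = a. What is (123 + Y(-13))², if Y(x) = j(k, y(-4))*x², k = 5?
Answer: 521284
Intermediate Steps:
y(a) = 18 + 3*a
j(P, U) = -5 + 3*P - 5*U/2 (j(P, U) = -3 + ((6*P - 5*U) - 4)/2 = -3 + ((-5*U + 6*P) - 4)/2 = -3 + (-4 - 5*U + 6*P)/2 = -3 + (-2 + 3*P - 5*U/2) = -5 + 3*P - 5*U/2)
Y(x) = -5*x² (Y(x) = (-5 + 3*5 - 5*(18 + 3*(-4))/2)*x² = (-5 + 15 - 5*(18 - 12)/2)*x² = (-5 + 15 - 5/2*6)*x² = (-5 + 15 - 15)*x² = -5*x²)
(123 + Y(-13))² = (123 - 5*(-13)²)² = (123 - 5*169)² = (123 - 845)² = (-722)² = 521284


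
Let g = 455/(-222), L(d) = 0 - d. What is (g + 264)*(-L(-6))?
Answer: -58153/37 ≈ -1571.7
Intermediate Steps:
L(d) = -d
g = -455/222 (g = 455*(-1/222) = -455/222 ≈ -2.0495)
(g + 264)*(-L(-6)) = (-455/222 + 264)*(-(-1)*(-6)) = 58153*(-1*6)/222 = (58153/222)*(-6) = -58153/37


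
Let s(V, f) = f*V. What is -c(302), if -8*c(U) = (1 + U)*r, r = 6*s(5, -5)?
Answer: -22725/4 ≈ -5681.3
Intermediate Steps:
s(V, f) = V*f
r = -150 (r = 6*(5*(-5)) = 6*(-25) = -150)
c(U) = 75/4 + 75*U/4 (c(U) = -(1 + U)*(-150)/8 = -(-150 - 150*U)/8 = 75/4 + 75*U/4)
-c(302) = -(75/4 + (75/4)*302) = -(75/4 + 11325/2) = -1*22725/4 = -22725/4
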